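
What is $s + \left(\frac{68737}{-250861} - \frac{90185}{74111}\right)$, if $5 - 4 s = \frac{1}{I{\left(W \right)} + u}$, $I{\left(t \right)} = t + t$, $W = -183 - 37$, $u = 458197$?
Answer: $- \frac{2050123217544728}{8510416534542247} \approx -0.2409$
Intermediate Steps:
$W = -220$ ($W = -183 - 37 = -220$)
$I{\left(t \right)} = 2 t$
$s = \frac{572196}{457757}$ ($s = \frac{5}{4} - \frac{1}{4 \left(2 \left(-220\right) + 458197\right)} = \frac{5}{4} - \frac{1}{4 \left(-440 + 458197\right)} = \frac{5}{4} - \frac{1}{4 \cdot 457757} = \frac{5}{4} - \frac{1}{1831028} = \frac{572196}{457757} \approx 1.25$)
$s + \left(\frac{68737}{-250861} - \frac{90185}{74111}\right) = \frac{572196}{457757} + \left(\frac{68737}{-250861} - \frac{90185}{74111}\right) = \frac{572196}{457757} + \left(68737 \left(- \frac{1}{250861}\right) - \frac{90185}{74111}\right) = \frac{572196}{457757} - \frac{27718067092}{18591559571} = - \frac{2050123217544728}{8510416534542247}$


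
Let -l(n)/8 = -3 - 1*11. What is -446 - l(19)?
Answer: -558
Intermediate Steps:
l(n) = 112 (l(n) = -8*(-3 - 1*11) = -8*(-3 - 11) = -8*(-14) = 112)
-446 - l(19) = -446 - 1*112 = -446 - 112 = -558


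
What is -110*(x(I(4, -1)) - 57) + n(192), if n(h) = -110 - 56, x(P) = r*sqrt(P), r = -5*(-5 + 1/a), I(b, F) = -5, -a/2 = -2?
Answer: 6104 - 5225*I*sqrt(5)/2 ≈ 6104.0 - 5841.7*I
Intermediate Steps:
a = 4 (a = -2*(-2) = 4)
r = 95/4 (r = -5*(-5 + 1/4) = -5*(-19/4) = 95/4 ≈ 23.750)
x(P) = 95*sqrt(P)/4
n(h) = -166
-110*(x(I(4, -1)) - 57) + n(192) = -110*(95*sqrt(-5)/4 - 57) - 166 = -110*(95*(I*sqrt(5))/4 - 57) - 166 = -110*(95*I*sqrt(5)/4 - 57) - 166 = -110*(-57 + 95*I*sqrt(5)/4) - 166 = (6270 - 5225*I*sqrt(5)/2) - 166 = 6104 - 5225*I*sqrt(5)/2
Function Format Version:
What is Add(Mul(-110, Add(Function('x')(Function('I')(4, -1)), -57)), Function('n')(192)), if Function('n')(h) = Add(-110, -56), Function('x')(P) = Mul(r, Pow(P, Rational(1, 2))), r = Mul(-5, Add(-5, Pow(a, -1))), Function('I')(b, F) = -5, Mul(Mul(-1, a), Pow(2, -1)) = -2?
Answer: Add(6104, Mul(Rational(-5225, 2), I, Pow(5, Rational(1, 2)))) ≈ Add(6104.0, Mul(-5841.7, I))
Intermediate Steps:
a = 4 (a = Mul(-2, -2) = 4)
r = Rational(95, 4) (r = Mul(-5, Add(-5, Pow(4, -1))) = Mul(-5, Add(-5, Rational(1, 4))) = Mul(-5, Rational(-19, 4)) = Rational(95, 4) ≈ 23.750)
Function('x')(P) = Mul(Rational(95, 4), Pow(P, Rational(1, 2)))
Function('n')(h) = -166
Add(Mul(-110, Add(Function('x')(Function('I')(4, -1)), -57)), Function('n')(192)) = Add(Mul(-110, Add(Mul(Rational(95, 4), Pow(-5, Rational(1, 2))), -57)), -166) = Add(Mul(-110, Add(Mul(Rational(95, 4), Mul(I, Pow(5, Rational(1, 2)))), -57)), -166) = Add(Mul(-110, Add(Mul(Rational(95, 4), I, Pow(5, Rational(1, 2))), -57)), -166) = Add(Mul(-110, Add(-57, Mul(Rational(95, 4), I, Pow(5, Rational(1, 2))))), -166) = Add(Add(6270, Mul(Rational(-5225, 2), I, Pow(5, Rational(1, 2)))), -166) = Add(6104, Mul(Rational(-5225, 2), I, Pow(5, Rational(1, 2))))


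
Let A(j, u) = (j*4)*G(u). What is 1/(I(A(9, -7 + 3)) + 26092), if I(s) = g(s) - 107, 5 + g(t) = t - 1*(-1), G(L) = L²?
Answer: 1/26557 ≈ 3.7655e-5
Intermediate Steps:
g(t) = -4 + t (g(t) = -5 + (t - 1*(-1)) = -5 + (t + 1) = -5 + (1 + t) = -4 + t)
A(j, u) = 4*j*u² (A(j, u) = (j*4)*u² = (4*j)*u² = 4*j*u²)
I(s) = -111 + s (I(s) = (-4 + s) - 107 = -111 + s)
1/(I(A(9, -7 + 3)) + 26092) = 1/((-111 + 4*9*(-7 + 3)²) + 26092) = 1/((-111 + 4*9*(-4)²) + 26092) = 1/((-111 + 4*9*16) + 26092) = 1/((-111 + 576) + 26092) = 1/(465 + 26092) = 1/26557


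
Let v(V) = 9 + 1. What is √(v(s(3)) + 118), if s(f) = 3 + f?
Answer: 8*√2 ≈ 11.314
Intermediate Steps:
v(V) = 10
√(v(s(3)) + 118) = √(10 + 118) = √128 = 8*√2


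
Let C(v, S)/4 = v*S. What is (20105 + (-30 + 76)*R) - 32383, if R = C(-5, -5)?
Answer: -7678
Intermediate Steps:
C(v, S) = 4*S*v (C(v, S) = 4*(v*S) = 4*(S*v) = 4*S*v)
R = 100 (R = 4*(-5)*(-5) = 100)
(20105 + (-30 + 76)*R) - 32383 = (20105 + (-30 + 76)*100) - 32383 = (20105 + 46*100) - 32383 = (20105 + 4600) - 32383 = 24705 - 32383 = -7678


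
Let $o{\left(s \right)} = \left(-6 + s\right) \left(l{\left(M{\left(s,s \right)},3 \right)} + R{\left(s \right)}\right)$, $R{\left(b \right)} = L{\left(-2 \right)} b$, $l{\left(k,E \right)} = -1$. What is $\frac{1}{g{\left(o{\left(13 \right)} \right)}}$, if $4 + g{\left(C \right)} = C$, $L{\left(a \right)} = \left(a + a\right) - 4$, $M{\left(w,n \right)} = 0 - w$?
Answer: $- \frac{1}{739} \approx -0.0013532$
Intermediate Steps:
$M{\left(w,n \right)} = - w$
$L{\left(a \right)} = -4 + 2 a$ ($L{\left(a \right)} = 2 a - 4 = -4 + 2 a$)
$R{\left(b \right)} = - 8 b$ ($R{\left(b \right)} = \left(-4 + 2 \left(-2\right)\right) b = \left(-4 - 4\right) b = - 8 b$)
$o{\left(s \right)} = \left(-1 - 8 s\right) \left(-6 + s\right)$ ($o{\left(s \right)} = \left(-6 + s\right) \left(-1 - 8 s\right) = \left(-1 - 8 s\right) \left(-6 + s\right)$)
$g{\left(C \right)} = -4 + C$
$\frac{1}{g{\left(o{\left(13 \right)} \right)}} = \frac{1}{-4 + \left(6 - 8 \cdot 13^{2} + 47 \cdot 13\right)} = \frac{1}{-4 + \left(6 - 1352 + 611\right)} = \frac{1}{-4 - 735} = \frac{1}{-739} = - \frac{1}{739}$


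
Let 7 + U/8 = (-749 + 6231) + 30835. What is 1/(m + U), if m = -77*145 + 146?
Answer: 1/279461 ≈ 3.5783e-6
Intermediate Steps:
U = 290480 (U = -56 + 8*((-749 + 6231) + 30835) = -56 + 8*(5482 + 30835) = -56 + 8*36317 = -56 + 290536 = 290480)
m = -11019 (m = -11165 + 146 = -11019)
1/(m + U) = 1/(-11019 + 290480) = 1/279461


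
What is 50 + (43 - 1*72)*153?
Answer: -4387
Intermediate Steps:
50 + (43 - 1*72)*153 = 50 + (43 - 72)*153 = 50 - 29*153 = 50 - 4437 = -4387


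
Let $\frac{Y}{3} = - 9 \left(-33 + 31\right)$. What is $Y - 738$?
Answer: $-684$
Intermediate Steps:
$Y = 54$ ($Y = 3 \left(- 9 \left(-33 + 31\right)\right) = 3 \left(\left(-9\right) \left(-2\right)\right) = 3 \cdot 18 = 54$)
$Y - 738 = 54 - 738 = -684$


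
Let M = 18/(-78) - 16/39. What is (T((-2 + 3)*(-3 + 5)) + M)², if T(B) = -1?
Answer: 4096/1521 ≈ 2.6930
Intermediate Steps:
M = -25/39 (M = 18*(-1/78) - 16*1/39 = -3/13 - 16/39 = -25/39 ≈ -0.64103)
(T((-2 + 3)*(-3 + 5)) + M)² = (-1 - 25/39)² = (-64/39)² = 4096/1521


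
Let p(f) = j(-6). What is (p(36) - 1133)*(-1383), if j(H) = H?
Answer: 1575237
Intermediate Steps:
p(f) = -6
(p(36) - 1133)*(-1383) = (-6 - 1133)*(-1383) = -1139*(-1383) = 1575237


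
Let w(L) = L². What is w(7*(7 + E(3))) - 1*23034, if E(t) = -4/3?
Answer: -193145/9 ≈ -21461.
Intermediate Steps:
E(t) = -4/3 (E(t) = -4*⅓ = -4/3)
w(7*(7 + E(3))) - 1*23034 = (7*(7 - 4/3))² - 1*23034 = (7*(17/3))² - 23034 = (119/3)² - 23034 = 14161/9 - 23034 = -193145/9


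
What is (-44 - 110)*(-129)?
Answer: 19866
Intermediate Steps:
(-44 - 110)*(-129) = -154*(-129) = 19866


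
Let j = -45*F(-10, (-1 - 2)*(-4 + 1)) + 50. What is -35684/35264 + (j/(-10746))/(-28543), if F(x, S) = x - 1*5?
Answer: -1368135093619/1352035327824 ≈ -1.0119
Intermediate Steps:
F(x, S) = -5 + x (F(x, S) = x - 5 = -5 + x)
j = 725 (j = -45*(-5 - 10) + 50 = -45*(-15) + 50 = 675 + 50 = 725)
-35684/35264 + (j/(-10746))/(-28543) = -35684/35264 + (725/(-10746))/(-28543) = -35684*1/35264 + (725*(-1/10746))*(-1/28543) = -8921/8816 - 725/10746*(-1/28543) = -8921/8816 + 725/306723078 = -1368135093619/1352035327824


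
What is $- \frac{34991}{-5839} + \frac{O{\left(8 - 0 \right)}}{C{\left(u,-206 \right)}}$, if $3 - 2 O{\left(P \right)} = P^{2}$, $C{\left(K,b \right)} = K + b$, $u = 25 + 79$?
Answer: $\frac{7494343}{1191156} \approx 6.2917$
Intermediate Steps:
$u = 104$
$O{\left(P \right)} = \frac{3}{2} - \frac{P^{2}}{2}$
$- \frac{34991}{-5839} + \frac{O{\left(8 - 0 \right)}}{C{\left(u,-206 \right)}} = - \frac{34991}{-5839} + \frac{\frac{3}{2} - \frac{\left(8 - 0\right)^{2}}{2}}{104 - 206} = \left(-34991\right) \left(- \frac{1}{5839}\right) + \frac{\frac{3}{2} - \frac{\left(8 + 0\right)^{2}}{2}}{-102} = \frac{34991}{5839} + \left(\frac{3}{2} - \frac{8^{2}}{2}\right) \left(- \frac{1}{102}\right) = \frac{34991}{5839} + \left(\frac{3}{2} - 32\right) \left(- \frac{1}{102}\right) = \frac{34991}{5839} - - \frac{61}{204} = \frac{34991}{5839} + \frac{61}{204} = \frac{7494343}{1191156}$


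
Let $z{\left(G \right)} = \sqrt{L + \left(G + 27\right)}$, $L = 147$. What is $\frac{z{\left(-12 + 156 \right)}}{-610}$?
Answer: $- \frac{\sqrt{318}}{610} \approx -0.029234$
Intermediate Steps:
$z{\left(G \right)} = \sqrt{174 + G}$ ($z{\left(G \right)} = \sqrt{147 + \left(G + 27\right)} = \sqrt{147 + \left(27 + G\right)} = \sqrt{174 + G}$)
$\frac{z{\left(-12 + 156 \right)}}{-610} = \frac{\sqrt{174 + \left(-12 + 156\right)}}{-610} = \sqrt{174 + 144} \left(- \frac{1}{610}\right) = \sqrt{318} \left(- \frac{1}{610}\right) = - \frac{\sqrt{318}}{610}$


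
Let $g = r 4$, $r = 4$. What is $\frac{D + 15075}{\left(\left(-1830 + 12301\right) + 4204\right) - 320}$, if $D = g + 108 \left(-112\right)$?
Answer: $\frac{599}{2871} \approx 0.20864$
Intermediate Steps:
$g = 16$ ($g = 4 \cdot 4 = 16$)
$D = -12080$ ($D = 16 + 108 \left(-112\right) = 16 - 12096 = -12080$)
$\frac{D + 15075}{\left(\left(-1830 + 12301\right) + 4204\right) - 320} = \frac{-12080 + 15075}{\left(\left(-1830 + 12301\right) + 4204\right) - 320} = \frac{2995}{\left(10471 + 4204\right) - 320} = \frac{2995}{14675 - 320} = \frac{2995}{14355} = 2995 \cdot \frac{1}{14355} = \frac{599}{2871}$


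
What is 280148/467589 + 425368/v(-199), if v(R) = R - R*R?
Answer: -23468438419/2326255275 ≈ -10.089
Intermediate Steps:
v(R) = R - R²
280148/467589 + 425368/v(-199) = 280148/467589 + 425368/((-199*(1 - 1*(-199)))) = 280148*(1/467589) + 425368/((-199*(1 + 199))) = 280148/467589 + 425368/((-199*200)) = 280148/467589 + 425368/(-39800) = 280148/467589 + 425368*(-1/39800) = 280148/467589 - 53171/4975 = -23468438419/2326255275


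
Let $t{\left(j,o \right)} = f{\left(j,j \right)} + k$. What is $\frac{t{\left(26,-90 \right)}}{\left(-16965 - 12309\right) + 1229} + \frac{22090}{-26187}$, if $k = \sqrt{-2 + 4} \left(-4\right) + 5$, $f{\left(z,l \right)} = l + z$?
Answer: $- \frac{621006709}{734414415} + \frac{4 \sqrt{2}}{28045} \approx -0.84538$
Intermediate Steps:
$k = 5 - 4 \sqrt{2}$ ($k = \sqrt{2} \left(-4\right) + 5 = - 4 \sqrt{2} + 5 = 5 - 4 \sqrt{2} \approx -0.65685$)
$t{\left(j,o \right)} = 5 - 4 \sqrt{2} + 2 j$ ($t{\left(j,o \right)} = \left(j + j\right) + \left(5 - 4 \sqrt{2}\right) = 2 j + \left(5 - 4 \sqrt{2}\right) = 5 - 4 \sqrt{2} + 2 j$)
$\frac{t{\left(26,-90 \right)}}{\left(-16965 - 12309\right) + 1229} + \frac{22090}{-26187} = \frac{5 - 4 \sqrt{2} + 2 \cdot 26}{\left(-16965 - 12309\right) + 1229} + \frac{22090}{-26187} = \frac{5 - 4 \sqrt{2} + 52}{-29274 + 1229} + 22090 \left(- \frac{1}{26187}\right) = \frac{57 - 4 \sqrt{2}}{-28045} - \frac{22090}{26187} = \left(57 - 4 \sqrt{2}\right) \left(- \frac{1}{28045}\right) - \frac{22090}{26187} = \left(- \frac{57}{28045} + \frac{4 \sqrt{2}}{28045}\right) - \frac{22090}{26187} = - \frac{621006709}{734414415} + \frac{4 \sqrt{2}}{28045}$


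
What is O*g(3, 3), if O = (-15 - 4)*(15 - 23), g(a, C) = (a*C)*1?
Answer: 1368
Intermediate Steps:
g(a, C) = C*a (g(a, C) = (C*a)*1 = C*a)
O = 152 (O = -19*(-8) = 152)
O*g(3, 3) = 152*(3*3) = 152*9 = 1368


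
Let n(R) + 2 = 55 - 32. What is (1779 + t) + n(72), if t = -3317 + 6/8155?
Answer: -12371129/8155 ≈ -1517.0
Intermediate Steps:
n(R) = 21 (n(R) = -2 + (55 - 32) = -2 + 23 = 21)
t = -27050129/8155 (t = -3317 + 6*(1/8155) = -3317 + 6/8155 = -27050129/8155 ≈ -3317.0)
(1779 + t) + n(72) = (1779 - 27050129/8155) + 21 = -12542384/8155 + 21 = -12371129/8155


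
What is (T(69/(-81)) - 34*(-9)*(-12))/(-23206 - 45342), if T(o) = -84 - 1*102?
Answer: 1929/34274 ≈ 0.056282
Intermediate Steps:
T(o) = -186 (T(o) = -84 - 102 = -186)
(T(69/(-81)) - 34*(-9)*(-12))/(-23206 - 45342) = (-186 - 34*(-9)*(-12))/(-23206 - 45342) = (-186 + 306*(-12))/(-68548) = (-186 - 3672)*(-1/68548) = -3858*(-1/68548) = 1929/34274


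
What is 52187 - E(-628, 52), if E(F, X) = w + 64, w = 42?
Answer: 52081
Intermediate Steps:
E(F, X) = 106 (E(F, X) = 42 + 64 = 106)
52187 - E(-628, 52) = 52187 - 1*106 = 52187 - 106 = 52081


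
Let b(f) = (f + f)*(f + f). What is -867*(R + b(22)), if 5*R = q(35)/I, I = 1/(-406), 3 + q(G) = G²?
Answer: 421753884/5 ≈ 8.4351e+7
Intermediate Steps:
b(f) = 4*f² (b(f) = (2*f)*(2*f) = 4*f²)
q(G) = -3 + G²
I = -1/406 ≈ -0.0024631
R = -496132/5 (R = ((-3 + 35²)/(-1/406))/5 = ((-3 + 1225)*(-406))/5 = (1222*(-406))/5 = (⅕)*(-496132) = -496132/5 ≈ -99226.)
-867*(R + b(22)) = -867*(-496132/5 + 4*22²) = -867*(-496132/5 + 4*484) = -867*(-496132/5 + 1936) = -867*(-486452/5) = 421753884/5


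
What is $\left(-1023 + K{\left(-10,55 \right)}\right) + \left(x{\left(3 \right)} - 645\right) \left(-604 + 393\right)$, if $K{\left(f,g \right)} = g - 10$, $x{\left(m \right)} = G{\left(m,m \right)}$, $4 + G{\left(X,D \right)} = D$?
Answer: $135328$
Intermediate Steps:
$G{\left(X,D \right)} = -4 + D$
$x{\left(m \right)} = -4 + m$
$K{\left(f,g \right)} = -10 + g$
$\left(-1023 + K{\left(-10,55 \right)}\right) + \left(x{\left(3 \right)} - 645\right) \left(-604 + 393\right) = \left(-1023 + \left(-10 + 55\right)\right) + \left(\left(-4 + 3\right) - 645\right) \left(-604 + 393\right) = \left(-1023 + 45\right) + \left(-1 - 645\right) \left(-211\right) = -978 - -136306 = -978 + 136306 = 135328$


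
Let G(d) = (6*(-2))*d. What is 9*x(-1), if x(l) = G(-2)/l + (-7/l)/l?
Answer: -279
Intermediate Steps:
G(d) = -12*d
x(l) = -7/l² + 24/l (x(l) = (-12*(-2))/l + (-7/l)/l = 24/l - 7/l² = -7/l² + 24/l)
9*x(-1) = 9*((-7 + 24*(-1))/(-1)²) = 9*(1*(-7 - 24)) = 9*(1*(-31)) = 9*(-31) = -279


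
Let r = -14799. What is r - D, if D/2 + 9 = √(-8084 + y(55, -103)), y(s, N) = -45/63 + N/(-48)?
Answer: -14781 - I*√57030603/42 ≈ -14781.0 - 179.81*I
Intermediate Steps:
y(s, N) = -5/7 - N/48 (y(s, N) = -45*1/63 + N*(-1/48) = -5/7 - N/48)
D = -18 + I*√57030603/42 (D = -18 + 2*√(-8084 + (-5/7 - 1/48*(-103))) = -18 + 2*√(-8084 + (-5/7 + 103/48)) = -18 + 2*√(-8084 + 481/336) = -18 + 2*√(-2715743/336) = -18 + 2*(I*√57030603/84) = -18 + I*√57030603/42 ≈ -18.0 + 179.81*I)
r - D = -14799 - (-18 + I*√57030603/42) = -14799 + (18 - I*√57030603/42) = -14781 - I*√57030603/42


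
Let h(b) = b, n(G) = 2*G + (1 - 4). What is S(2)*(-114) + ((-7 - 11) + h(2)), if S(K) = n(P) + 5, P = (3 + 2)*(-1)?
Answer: 896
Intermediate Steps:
P = -5 (P = 5*(-1) = -5)
n(G) = -3 + 2*G (n(G) = 2*G - 3 = -3 + 2*G)
S(K) = -8 (S(K) = (-3 + 2*(-5)) + 5 = (-3 - 10) + 5 = -13 + 5 = -8)
S(2)*(-114) + ((-7 - 11) + h(2)) = -8*(-114) + ((-7 - 11) + 2) = 912 + (-18 + 2) = 912 - 16 = 896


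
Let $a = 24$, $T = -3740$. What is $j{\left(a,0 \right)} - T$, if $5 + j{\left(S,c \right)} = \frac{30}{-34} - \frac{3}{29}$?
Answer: $\frac{1840869}{493} \approx 3734.0$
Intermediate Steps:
$j{\left(S,c \right)} = - \frac{2951}{493}$ ($j{\left(S,c \right)} = -5 + \left(\frac{30}{-34} - \frac{3}{29}\right) = -5 + \left(30 \left(- \frac{1}{34}\right) - \frac{3}{29}\right) = -5 - \frac{486}{493} = - \frac{2951}{493}$)
$j{\left(a,0 \right)} - T = - \frac{2951}{493} - -3740 = - \frac{2951}{493} + 3740 = \frac{1840869}{493}$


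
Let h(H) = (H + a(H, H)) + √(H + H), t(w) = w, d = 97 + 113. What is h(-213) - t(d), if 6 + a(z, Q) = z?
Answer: -642 + I*√426 ≈ -642.0 + 20.64*I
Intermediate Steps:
d = 210
a(z, Q) = -6 + z
h(H) = -6 + 2*H + √2*√H (h(H) = (H + (-6 + H)) + √(H + H) = (-6 + 2*H) + √(2*H) = (-6 + 2*H) + √2*√H = -6 + 2*H + √2*√H)
h(-213) - t(d) = (-6 + 2*(-213) + √2*√(-213)) - 1*210 = (-6 - 426 + √2*(I*√213)) - 210 = (-6 - 426 + I*√426) - 210 = (-432 + I*√426) - 210 = -642 + I*√426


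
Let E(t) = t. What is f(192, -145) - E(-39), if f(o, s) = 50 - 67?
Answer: 22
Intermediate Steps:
f(o, s) = -17
f(192, -145) - E(-39) = -17 - 1*(-39) = -17 + 39 = 22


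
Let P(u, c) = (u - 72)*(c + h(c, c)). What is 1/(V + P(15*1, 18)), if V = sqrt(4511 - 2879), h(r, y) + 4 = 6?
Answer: -95/108164 - sqrt(102)/324492 ≈ -0.00090942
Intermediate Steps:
h(r, y) = 2 (h(r, y) = -4 + 6 = 2)
P(u, c) = (-72 + u)*(2 + c) (P(u, c) = (u - 72)*(c + 2) = (-72 + u)*(2 + c))
V = 4*sqrt(102) (V = sqrt(1632) = 4*sqrt(102) ≈ 40.398)
1/(V + P(15*1, 18)) = 1/(4*sqrt(102) + (-144 - 72*18 + 2*(15*1) + 18*(15*1))) = 1/(4*sqrt(102) + (-144 - 1296 + 2*15 + 18*15)) = 1/(4*sqrt(102) + (-144 - 1296 + 30 + 270)) = 1/(4*sqrt(102) - 1140) = 1/(-1140 + 4*sqrt(102))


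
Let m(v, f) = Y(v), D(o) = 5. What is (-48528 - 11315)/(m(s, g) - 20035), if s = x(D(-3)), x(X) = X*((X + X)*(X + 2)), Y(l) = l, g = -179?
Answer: 59843/19685 ≈ 3.0400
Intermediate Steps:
x(X) = 2*X²*(2 + X) (x(X) = X*((2*X)*(2 + X)) = X*(2*X*(2 + X)) = 2*X²*(2 + X))
s = 350 (s = 2*5²*(2 + 5) = 2*25*7 = 350)
m(v, f) = v
(-48528 - 11315)/(m(s, g) - 20035) = (-48528 - 11315)/(350 - 20035) = -59843/(-19685) = -59843*(-1/19685) = 59843/19685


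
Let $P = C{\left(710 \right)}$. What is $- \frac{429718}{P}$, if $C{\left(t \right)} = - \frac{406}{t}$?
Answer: $\frac{152549890}{203} \approx 7.5148 \cdot 10^{5}$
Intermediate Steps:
$P = - \frac{203}{355}$ ($P = - \frac{406}{710} = \left(-406\right) \frac{1}{710} = - \frac{203}{355} \approx -0.57183$)
$- \frac{429718}{P} = - \frac{429718}{- \frac{203}{355}} = \left(-429718\right) \left(- \frac{355}{203}\right) = \frac{152549890}{203}$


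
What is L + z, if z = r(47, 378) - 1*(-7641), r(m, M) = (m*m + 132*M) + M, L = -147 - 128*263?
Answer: 26313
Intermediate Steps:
L = -33811 (L = -147 - 33664 = -33811)
r(m, M) = m² + 133*M (r(m, M) = (m² + 132*M) + M = m² + 133*M)
z = 60124 (z = (47² + 133*378) - 1*(-7641) = (2209 + 50274) + 7641 = 52483 + 7641 = 60124)
L + z = -33811 + 60124 = 26313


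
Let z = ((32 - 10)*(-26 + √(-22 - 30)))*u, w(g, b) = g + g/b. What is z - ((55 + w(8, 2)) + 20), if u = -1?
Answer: 485 - 44*I*√13 ≈ 485.0 - 158.64*I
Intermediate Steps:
z = 572 - 44*I*√13 (z = ((32 - 10)*(-26 + √(-22 - 30)))*(-1) = (22*(-26 + √(-52)))*(-1) = (22*(-26 + 2*I*√13))*(-1) = (-572 + 44*I*√13)*(-1) = 572 - 44*I*√13 ≈ 572.0 - 158.64*I)
z - ((55 + w(8, 2)) + 20) = (572 - 44*I*√13) - ((55 + (8 + 8/2)) + 20) = (572 - 44*I*√13) - ((55 + (8 + 8*(½))) + 20) = (572 - 44*I*√13) - ((55 + (8 + 4)) + 20) = (572 - 44*I*√13) - ((55 + 12) + 20) = (572 - 44*I*√13) - (67 + 20) = (572 - 44*I*√13) - 1*87 = (572 - 44*I*√13) - 87 = 485 - 44*I*√13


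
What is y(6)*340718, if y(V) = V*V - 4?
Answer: 10902976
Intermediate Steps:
y(V) = -4 + V² (y(V) = V² - 4 = -4 + V²)
y(6)*340718 = (-4 + 6²)*340718 = (-4 + 36)*340718 = 32*340718 = 10902976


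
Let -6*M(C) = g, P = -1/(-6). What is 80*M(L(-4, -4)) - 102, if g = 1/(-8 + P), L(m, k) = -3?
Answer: -4714/47 ≈ -100.30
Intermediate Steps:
P = ⅙ (P = -1*(-⅙) = ⅙ ≈ 0.16667)
g = -6/47 (g = 1/(-8 + ⅙) = 1/(-47/6) = -6/47 ≈ -0.12766)
M(C) = 1/47 (M(C) = -⅙*(-6/47) = 1/47)
80*M(L(-4, -4)) - 102 = 80*(1/47) - 102 = 80/47 - 102 = -4714/47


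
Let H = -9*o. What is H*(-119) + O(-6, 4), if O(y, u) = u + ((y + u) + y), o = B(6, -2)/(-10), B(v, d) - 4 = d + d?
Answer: -4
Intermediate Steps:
B(v, d) = 4 + 2*d (B(v, d) = 4 + (d + d) = 4 + 2*d)
o = 0 (o = (4 + 2*(-2))/(-10) = (4 - 4)*(-⅒) = 0*(-⅒) = 0)
H = 0 (H = -9*0 = 0)
O(y, u) = 2*u + 2*y (O(y, u) = u + ((u + y) + y) = u + (u + 2*y) = 2*u + 2*y)
H*(-119) + O(-6, 4) = 0*(-119) + (2*4 + 2*(-6)) = 0 + (8 - 12) = 0 - 4 = -4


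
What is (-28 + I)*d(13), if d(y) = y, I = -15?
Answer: -559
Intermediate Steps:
(-28 + I)*d(13) = (-28 - 15)*13 = -43*13 = -559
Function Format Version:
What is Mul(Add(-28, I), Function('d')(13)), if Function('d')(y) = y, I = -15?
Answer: -559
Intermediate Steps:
Mul(Add(-28, I), Function('d')(13)) = Mul(Add(-28, -15), 13) = Mul(-43, 13) = -559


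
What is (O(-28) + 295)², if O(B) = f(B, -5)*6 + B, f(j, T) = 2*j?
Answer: 4761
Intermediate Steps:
O(B) = 13*B (O(B) = (2*B)*6 + B = 12*B + B = 13*B)
(O(-28) + 295)² = (13*(-28) + 295)² = (-364 + 295)² = (-69)² = 4761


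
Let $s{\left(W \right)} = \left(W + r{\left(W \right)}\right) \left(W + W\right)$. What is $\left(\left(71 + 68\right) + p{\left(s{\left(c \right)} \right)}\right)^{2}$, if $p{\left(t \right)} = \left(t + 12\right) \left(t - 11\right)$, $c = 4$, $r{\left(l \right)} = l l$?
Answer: $663938289$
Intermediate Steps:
$r{\left(l \right)} = l^{2}$
$s{\left(W \right)} = 2 W \left(W + W^{2}\right)$ ($s{\left(W \right)} = \left(W + W^{2}\right) \left(W + W\right) = \left(W + W^{2}\right) 2 W = 2 W \left(W + W^{2}\right)$)
$p{\left(t \right)} = \left(-11 + t\right) \left(12 + t\right)$ ($p{\left(t \right)} = \left(12 + t\right) \left(-11 + t\right) = \left(-11 + t\right) \left(12 + t\right)$)
$\left(\left(71 + 68\right) + p{\left(s{\left(c \right)} \right)}\right)^{2} = \left(\left(71 + 68\right) + \left(-132 + 2 \cdot 4^{2} \left(1 + 4\right) + \left(2 \cdot 4^{2} \left(1 + 4\right)\right)^{2}\right)\right)^{2} = \left(139 + \left(-132 + 2 \cdot 16 \cdot 5 + \left(2 \cdot 16 \cdot 5\right)^{2}\right)\right)^{2} = \left(139 + \left(-132 + 160 + 160^{2}\right)\right)^{2} = \left(139 + \left(-132 + 160 + 25600\right)\right)^{2} = \left(139 + 25628\right)^{2} = 25767^{2} = 663938289$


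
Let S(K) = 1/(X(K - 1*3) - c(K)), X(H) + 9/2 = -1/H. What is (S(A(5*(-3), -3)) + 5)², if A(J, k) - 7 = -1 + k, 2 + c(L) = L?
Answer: 25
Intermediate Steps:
X(H) = -9/2 - 1/H
c(L) = -2 + L
A(J, k) = 6 + k (A(J, k) = 7 + (-1 + k) = 6 + k)
S(K) = 1/(-5/2 - K - 1/(-3 + K)) (S(K) = 1/((-9/2 - 1/(K - 1*3)) - (-2 + K)) = 1/((-9/2 - 1/(K - 3)) + (2 - K)) = 1/((-9/2 - 1/(-3 + K)) + (2 - K)) = 1/(-5/2 - K - 1/(-3 + K)))
(S(A(5*(-3), -3)) + 5)² = (2*(3 - (6 - 3))/(-13 - (6 - 3) + 2*(6 - 3)²) + 5)² = (2*(3 - 1*3)/(-13 - 1*3 + 2*3²) + 5)² = (2*(3 - 3)/(-13 - 3 + 2*9) + 5)² = (2*0/(-13 - 3 + 18) + 5)² = (2*0/2 + 5)² = (2*(½)*0 + 5)² = (0 + 5)² = 5² = 25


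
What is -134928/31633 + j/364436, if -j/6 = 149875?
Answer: -38809297929/5764101994 ≈ -6.7329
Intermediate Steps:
j = -899250 (j = -6*149875 = -899250)
-134928/31633 + j/364436 = -134928/31633 - 899250/364436 = -134928*1/31633 - 899250*1/364436 = -134928/31633 - 449625/182218 = -38809297929/5764101994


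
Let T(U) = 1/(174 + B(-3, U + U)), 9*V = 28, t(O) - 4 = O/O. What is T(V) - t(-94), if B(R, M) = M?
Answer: -8101/1622 ≈ -4.9945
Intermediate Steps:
t(O) = 5 (t(O) = 4 + O/O = 4 + 1 = 5)
V = 28/9 (V = (⅑)*28 = 28/9 ≈ 3.1111)
T(U) = 1/(174 + 2*U) (T(U) = 1/(174 + (U + U)) = 1/(174 + 2*U))
T(V) - t(-94) = 1/(2*(87 + 28/9)) - 1*5 = 1/(2*(811/9)) - 5 = (½)*(9/811) - 5 = 9/1622 - 5 = -8101/1622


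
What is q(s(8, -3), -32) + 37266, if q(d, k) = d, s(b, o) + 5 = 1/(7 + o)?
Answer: 149045/4 ≈ 37261.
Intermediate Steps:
s(b, o) = -5 + 1/(7 + o)
q(s(8, -3), -32) + 37266 = (-34 - 5*(-3))/(7 - 3) + 37266 = (-34 + 15)/4 + 37266 = (¼)*(-19) + 37266 = -19/4 + 37266 = 149045/4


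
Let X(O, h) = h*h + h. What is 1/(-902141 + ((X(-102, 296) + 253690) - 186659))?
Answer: -1/747198 ≈ -1.3383e-6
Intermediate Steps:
X(O, h) = h + h² (X(O, h) = h² + h = h + h²)
1/(-902141 + ((X(-102, 296) + 253690) - 186659)) = 1/(-902141 + ((296*(1 + 296) + 253690) - 186659)) = 1/(-902141 + ((296*297 + 253690) - 186659)) = 1/(-902141 + ((87912 + 253690) - 186659)) = 1/(-902141 + (341602 - 186659)) = 1/(-902141 + 154943) = 1/(-747198) = -1/747198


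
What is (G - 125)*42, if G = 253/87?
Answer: -148708/29 ≈ -5127.9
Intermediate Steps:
G = 253/87 (G = 253*(1/87) = 253/87 ≈ 2.9080)
(G - 125)*42 = (253/87 - 125)*42 = -10622/87*42 = -148708/29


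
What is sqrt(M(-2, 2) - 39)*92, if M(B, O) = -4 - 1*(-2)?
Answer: 92*I*sqrt(41) ≈ 589.09*I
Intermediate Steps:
M(B, O) = -2 (M(B, O) = -4 + 2 = -2)
sqrt(M(-2, 2) - 39)*92 = sqrt(-2 - 39)*92 = sqrt(-41)*92 = (I*sqrt(41))*92 = 92*I*sqrt(41)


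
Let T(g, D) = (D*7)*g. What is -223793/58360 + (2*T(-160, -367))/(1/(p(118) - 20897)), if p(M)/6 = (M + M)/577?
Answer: -578413095120014961/33673720 ≈ -1.7177e+10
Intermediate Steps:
p(M) = 12*M/577 (p(M) = 6*((M + M)/577) = 6*((2*M)*(1/577)) = 6*(2*M/577) = 12*M/577)
T(g, D) = 7*D*g (T(g, D) = (7*D)*g = 7*D*g)
-223793/58360 + (2*T(-160, -367))/(1/(p(118) - 20897)) = -223793/58360 + (2*(7*(-367)*(-160)))/(1/((12/577)*118 - 20897)) = -223793*1/58360 + (2*411040)/(1/(1416/577 - 20897)) = -223793/58360 + 822080/(1/(-12056153/577)) = -223793/58360 + 822080/(-577/12056153) = -223793/58360 + 822080*(-12056153/577) = -223793/58360 - 9911122258240/577 = -578413095120014961/33673720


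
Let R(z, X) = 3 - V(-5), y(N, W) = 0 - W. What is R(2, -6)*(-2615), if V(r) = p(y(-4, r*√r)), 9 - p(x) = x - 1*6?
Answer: 31380 - 13075*I*√5 ≈ 31380.0 - 29237.0*I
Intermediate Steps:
y(N, W) = -W
p(x) = 15 - x (p(x) = 9 - (x - 1*6) = 9 - (x - 6) = 9 - (-6 + x) = 9 + (6 - x) = 15 - x)
V(r) = 15 + r^(3/2) (V(r) = 15 - (-1)*r*√r = 15 - (-1)*r^(3/2) = 15 + r^(3/2))
R(z, X) = -12 + 5*I*√5 (R(z, X) = 3 - (15 + (-5)^(3/2)) = 3 - (15 - 5*I*√5) = 3 + (-15 + 5*I*√5) = -12 + 5*I*√5)
R(2, -6)*(-2615) = (-12 + 5*I*√5)*(-2615) = 31380 - 13075*I*√5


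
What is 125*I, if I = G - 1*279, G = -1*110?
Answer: -48625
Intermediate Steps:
G = -110
I = -389 (I = -110 - 1*279 = -110 - 279 = -389)
125*I = 125*(-389) = -48625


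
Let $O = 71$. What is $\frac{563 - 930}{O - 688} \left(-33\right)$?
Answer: $- \frac{12111}{617} \approx -19.629$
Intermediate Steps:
$\frac{563 - 930}{O - 688} \left(-33\right) = \frac{563 - 930}{71 - 688} \left(-33\right) = - \frac{367}{-617} \left(-33\right) = \left(-367\right) \left(- \frac{1}{617}\right) \left(-33\right) = \frac{367}{617} \left(-33\right) = - \frac{12111}{617}$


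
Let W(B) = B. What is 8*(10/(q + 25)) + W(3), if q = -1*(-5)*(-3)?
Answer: 11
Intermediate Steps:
q = -15 (q = 5*(-3) = -15)
8*(10/(q + 25)) + W(3) = 8*(10/(-15 + 25)) + 3 = 8*(10/10) + 3 = 8*(10*(⅒)) + 3 = 8*1 + 3 = 8 + 3 = 11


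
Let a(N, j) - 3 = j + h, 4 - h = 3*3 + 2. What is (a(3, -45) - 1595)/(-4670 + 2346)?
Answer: 411/581 ≈ 0.70740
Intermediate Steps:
h = -7 (h = 4 - (3*3 + 2) = 4 - (9 + 2) = 4 - 1*11 = 4 - 11 = -7)
a(N, j) = -4 + j (a(N, j) = 3 + (j - 7) = 3 + (-7 + j) = -4 + j)
(a(3, -45) - 1595)/(-4670 + 2346) = ((-4 - 45) - 1595)/(-4670 + 2346) = (-49 - 1595)/(-2324) = -1644*(-1/2324) = 411/581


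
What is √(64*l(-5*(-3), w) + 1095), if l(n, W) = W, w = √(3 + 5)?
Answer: √(1095 + 128*√2) ≈ 35.721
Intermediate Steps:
w = 2*√2 (w = √8 = 2*√2 ≈ 2.8284)
√(64*l(-5*(-3), w) + 1095) = √(64*(2*√2) + 1095) = √(128*√2 + 1095) = √(1095 + 128*√2)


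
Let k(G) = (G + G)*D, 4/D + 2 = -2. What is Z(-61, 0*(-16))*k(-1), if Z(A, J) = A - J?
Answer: -122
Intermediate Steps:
D = -1 (D = 4/(-2 - 2) = 4/(-4) = 4*(-¼) = -1)
k(G) = -2*G (k(G) = (G + G)*(-1) = (2*G)*(-1) = -2*G)
Z(-61, 0*(-16))*k(-1) = (-61 - 0*(-16))*(-2*(-1)) = (-61 - 1*0)*2 = (-61 + 0)*2 = -61*2 = -122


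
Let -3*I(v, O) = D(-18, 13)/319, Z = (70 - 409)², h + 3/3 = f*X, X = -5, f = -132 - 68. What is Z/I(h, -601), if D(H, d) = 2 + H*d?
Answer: 3792393/8 ≈ 4.7405e+5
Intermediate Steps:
f = -200
h = 999 (h = -1 - 200*(-5) = -1 + 1000 = 999)
Z = 114921 (Z = (-339)² = 114921)
I(v, O) = 8/33 (I(v, O) = -(2 - 18*13)/(3*319) = -(2 - 234)/(3*319) = -(-232)/(3*319) = -⅓*(-8/11) = 8/33)
Z/I(h, -601) = 114921/(8/33) = 114921*(33/8) = 3792393/8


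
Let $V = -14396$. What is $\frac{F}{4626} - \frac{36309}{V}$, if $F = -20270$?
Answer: $- \frac{61920743}{33297948} \approx -1.8596$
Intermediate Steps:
$\frac{F}{4626} - \frac{36309}{V} = - \frac{20270}{4626} - \frac{36309}{-14396} = \left(-20270\right) \frac{1}{4626} - - \frac{36309}{14396} = - \frac{10135}{2313} + \frac{36309}{14396} = - \frac{61920743}{33297948}$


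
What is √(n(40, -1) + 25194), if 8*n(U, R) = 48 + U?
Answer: 71*√5 ≈ 158.76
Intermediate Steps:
n(U, R) = 6 + U/8 (n(U, R) = (48 + U)/8 = 6 + U/8)
√(n(40, -1) + 25194) = √((6 + (⅛)*40) + 25194) = √((6 + 5) + 25194) = √(11 + 25194) = √25205 = 71*√5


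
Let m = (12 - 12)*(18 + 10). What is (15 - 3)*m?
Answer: 0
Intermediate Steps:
m = 0 (m = 0*28 = 0)
(15 - 3)*m = (15 - 3)*0 = 12*0 = 0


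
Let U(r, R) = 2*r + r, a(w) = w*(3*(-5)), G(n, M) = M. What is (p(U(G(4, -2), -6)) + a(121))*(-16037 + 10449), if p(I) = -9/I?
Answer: 10133838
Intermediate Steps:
a(w) = -15*w (a(w) = w*(-15) = -15*w)
U(r, R) = 3*r
(p(U(G(4, -2), -6)) + a(121))*(-16037 + 10449) = (-9/(3*(-2)) - 15*121)*(-16037 + 10449) = (-9/(-6) - 1815)*(-5588) = (-9*(-⅙) - 1815)*(-5588) = (3/2 - 1815)*(-5588) = -3627/2*(-5588) = 10133838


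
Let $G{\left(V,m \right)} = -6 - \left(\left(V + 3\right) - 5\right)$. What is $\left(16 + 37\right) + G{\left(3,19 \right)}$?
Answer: $46$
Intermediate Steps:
$G{\left(V,m \right)} = -4 - V$ ($G{\left(V,m \right)} = -6 - \left(\left(3 + V\right) - 5\right) = -6 - \left(-2 + V\right) = -4 - V$)
$\left(16 + 37\right) + G{\left(3,19 \right)} = \left(16 + 37\right) - 7 = 53 - 7 = 46$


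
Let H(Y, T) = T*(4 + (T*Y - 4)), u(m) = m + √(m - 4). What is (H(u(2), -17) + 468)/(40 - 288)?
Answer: -523/124 - 289*I*√2/248 ≈ -4.2177 - 1.648*I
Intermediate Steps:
u(m) = m + √(-4 + m)
H(Y, T) = Y*T² (H(Y, T) = T*(4 + (-4 + T*Y)) = T*(T*Y) = Y*T²)
(H(u(2), -17) + 468)/(40 - 288) = ((2 + √(-4 + 2))*(-17)² + 468)/(40 - 288) = ((2 + √(-2))*289 + 468)/(-248) = ((2 + I*√2)*289 + 468)*(-1/248) = ((578 + 289*I*√2) + 468)*(-1/248) = (1046 + 289*I*√2)*(-1/248) = -523/124 - 289*I*√2/248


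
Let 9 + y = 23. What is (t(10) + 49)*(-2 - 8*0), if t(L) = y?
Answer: -126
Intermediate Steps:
y = 14 (y = -9 + 23 = 14)
t(L) = 14
(t(10) + 49)*(-2 - 8*0) = (14 + 49)*(-2 - 8*0) = 63*(-2 + 0) = 63*(-2) = -126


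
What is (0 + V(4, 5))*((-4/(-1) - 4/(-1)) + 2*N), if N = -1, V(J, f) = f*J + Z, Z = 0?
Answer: 120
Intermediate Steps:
V(J, f) = J*f (V(J, f) = f*J + 0 = J*f + 0 = J*f)
(0 + V(4, 5))*((-4/(-1) - 4/(-1)) + 2*N) = (0 + 4*5)*((-4/(-1) - 4/(-1)) + 2*(-1)) = (0 + 20)*((-4*(-1) - 4*(-1)) - 2) = 20*((4 + 4) - 2) = 20*(8 - 2) = 20*6 = 120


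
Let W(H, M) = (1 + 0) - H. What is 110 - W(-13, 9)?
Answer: 96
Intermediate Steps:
W(H, M) = 1 - H
110 - W(-13, 9) = 110 - (1 - 1*(-13)) = 110 - (1 + 13) = 110 - 1*14 = 110 - 14 = 96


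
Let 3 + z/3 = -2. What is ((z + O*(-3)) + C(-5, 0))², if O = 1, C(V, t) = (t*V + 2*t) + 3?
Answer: 225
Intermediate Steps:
C(V, t) = 3 + 2*t + V*t (C(V, t) = (V*t + 2*t) + 3 = (2*t + V*t) + 3 = 3 + 2*t + V*t)
z = -15 (z = -9 + 3*(-2) = -9 - 6 = -15)
((z + O*(-3)) + C(-5, 0))² = ((-15 + 1*(-3)) + (3 + 2*0 - 5*0))² = ((-15 - 3) + (3 + 0 + 0))² = (-18 + 3)² = (-15)² = 225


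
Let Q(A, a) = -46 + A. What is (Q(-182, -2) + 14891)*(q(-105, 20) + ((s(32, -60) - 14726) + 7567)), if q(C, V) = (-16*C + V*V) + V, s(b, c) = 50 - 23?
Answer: -73784216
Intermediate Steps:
s(b, c) = 27
q(C, V) = V + V**2 - 16*C (q(C, V) = (-16*C + V**2) + V = (V**2 - 16*C) + V = V + V**2 - 16*C)
(Q(-182, -2) + 14891)*(q(-105, 20) + ((s(32, -60) - 14726) + 7567)) = ((-46 - 182) + 14891)*((20 + 20**2 - 16*(-105)) + ((27 - 14726) + 7567)) = (-228 + 14891)*((20 + 400 + 1680) + (-14699 + 7567)) = 14663*(2100 - 7132) = 14663*(-5032) = -73784216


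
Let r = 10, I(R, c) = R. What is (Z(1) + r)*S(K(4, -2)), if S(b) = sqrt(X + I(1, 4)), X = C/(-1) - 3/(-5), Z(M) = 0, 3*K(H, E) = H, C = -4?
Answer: 4*sqrt(35) ≈ 23.664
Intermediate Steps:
K(H, E) = H/3
X = 23/5 (X = -4/(-1) - 3/(-5) = -4*(-1) - 3*(-1/5) = 4 + 3/5 = 23/5 ≈ 4.6000)
S(b) = 2*sqrt(35)/5 (S(b) = sqrt(23/5 + 1) = sqrt(28/5) = 2*sqrt(35)/5)
(Z(1) + r)*S(K(4, -2)) = (0 + 10)*(2*sqrt(35)/5) = 10*(2*sqrt(35)/5) = 4*sqrt(35)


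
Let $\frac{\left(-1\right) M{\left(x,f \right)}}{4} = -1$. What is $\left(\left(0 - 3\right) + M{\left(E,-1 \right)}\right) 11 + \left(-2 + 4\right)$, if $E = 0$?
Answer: $13$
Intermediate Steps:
$M{\left(x,f \right)} = 4$ ($M{\left(x,f \right)} = \left(-4\right) \left(-1\right) = 4$)
$\left(\left(0 - 3\right) + M{\left(E,-1 \right)}\right) 11 + \left(-2 + 4\right) = \left(\left(0 - 3\right) + 4\right) 11 + \left(-2 + 4\right) = \left(-3 + 4\right) 11 + 2 = 1 \cdot 11 + 2 = 11 + 2 = 13$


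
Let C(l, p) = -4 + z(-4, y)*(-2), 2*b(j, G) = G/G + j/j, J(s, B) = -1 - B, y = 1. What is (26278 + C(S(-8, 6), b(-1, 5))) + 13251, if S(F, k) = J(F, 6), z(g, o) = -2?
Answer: 39529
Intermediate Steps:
S(F, k) = -7 (S(F, k) = -1 - 1*6 = -1 - 6 = -7)
b(j, G) = 1 (b(j, G) = (G/G + j/j)/2 = (1 + 1)/2 = (½)*2 = 1)
C(l, p) = 0 (C(l, p) = -4 - 2*(-2) = -4 + 4 = 0)
(26278 + C(S(-8, 6), b(-1, 5))) + 13251 = (26278 + 0) + 13251 = 26278 + 13251 = 39529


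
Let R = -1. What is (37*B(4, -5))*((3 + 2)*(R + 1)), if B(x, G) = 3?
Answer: 0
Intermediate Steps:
(37*B(4, -5))*((3 + 2)*(R + 1)) = (37*3)*((3 + 2)*(-1 + 1)) = 111*(5*0) = 111*0 = 0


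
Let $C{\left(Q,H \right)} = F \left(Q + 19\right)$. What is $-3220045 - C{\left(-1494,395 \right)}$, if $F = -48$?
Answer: $-3290845$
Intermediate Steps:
$C{\left(Q,H \right)} = -912 - 48 Q$ ($C{\left(Q,H \right)} = - 48 \left(Q + 19\right) = - 48 \left(19 + Q\right) = -912 - 48 Q$)
$-3220045 - C{\left(-1494,395 \right)} = -3220045 - \left(-912 - -71712\right) = -3220045 - \left(-912 + 71712\right) = -3220045 - 70800 = -3290845$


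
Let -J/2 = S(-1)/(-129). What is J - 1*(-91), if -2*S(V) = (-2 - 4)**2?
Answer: 3901/43 ≈ 90.721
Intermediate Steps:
S(V) = -18 (S(V) = -(-2 - 4)**2/2 = -1/2*(-6)**2 = -1/2*36 = -18)
J = -12/43 (J = -(-36)/(-129) = -(-36)*(-1)/129 = -2*6/43 = -12/43 ≈ -0.27907)
J - 1*(-91) = -12/43 - 1*(-91) = -12/43 + 91 = 3901/43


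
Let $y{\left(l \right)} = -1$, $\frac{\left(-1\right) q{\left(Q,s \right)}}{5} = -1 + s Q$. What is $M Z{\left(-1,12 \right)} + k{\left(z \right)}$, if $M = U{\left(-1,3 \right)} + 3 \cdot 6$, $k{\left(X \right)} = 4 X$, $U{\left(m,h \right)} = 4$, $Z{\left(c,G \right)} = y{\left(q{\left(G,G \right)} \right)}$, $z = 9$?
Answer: $14$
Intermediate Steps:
$q{\left(Q,s \right)} = 5 - 5 Q s$ ($q{\left(Q,s \right)} = - 5 \left(-1 + s Q\right) = - 5 \left(-1 + Q s\right) = 5 - 5 Q s$)
$Z{\left(c,G \right)} = -1$
$M = 22$ ($M = 4 + 3 \cdot 6 = 4 + 18 = 22$)
$M Z{\left(-1,12 \right)} + k{\left(z \right)} = 22 \left(-1\right) + 4 \cdot 9 = -22 + 36 = 14$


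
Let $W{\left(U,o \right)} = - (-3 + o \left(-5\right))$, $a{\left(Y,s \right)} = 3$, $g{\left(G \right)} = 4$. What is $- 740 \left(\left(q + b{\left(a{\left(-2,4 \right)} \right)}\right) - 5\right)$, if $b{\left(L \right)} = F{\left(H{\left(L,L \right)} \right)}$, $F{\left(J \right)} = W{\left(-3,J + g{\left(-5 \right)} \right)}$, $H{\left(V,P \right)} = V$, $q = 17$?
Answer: $-37000$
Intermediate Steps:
$W{\left(U,o \right)} = 3 + 5 o$ ($W{\left(U,o \right)} = - (-3 - 5 o) = 3 + 5 o$)
$F{\left(J \right)} = 23 + 5 J$ ($F{\left(J \right)} = 3 + 5 \left(J + 4\right) = 3 + 5 \left(4 + J\right) = 3 + \left(20 + 5 J\right) = 23 + 5 J$)
$b{\left(L \right)} = 23 + 5 L$
$- 740 \left(\left(q + b{\left(a{\left(-2,4 \right)} \right)}\right) - 5\right) = - 740 \left(\left(17 + \left(23 + 5 \cdot 3\right)\right) - 5\right) = - 740 \left(\left(17 + \left(23 + 15\right)\right) - 5\right) = - 740 \left(\left(17 + 38\right) - 5\right) = - 740 \left(55 - 5\right) = \left(-740\right) 50 = -37000$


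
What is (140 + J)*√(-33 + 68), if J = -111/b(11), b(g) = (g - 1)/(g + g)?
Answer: -521*√35/5 ≈ -616.46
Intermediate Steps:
b(g) = (-1 + g)/(2*g) (b(g) = (-1 + g)/((2*g)) = (-1 + g)*(1/(2*g)) = (-1 + g)/(2*g))
J = -1221/5 (J = -111*22/(-1 + 11) = -111/((½)*(1/11)*10) = -111/5/11 = -111*11/5 = -1221/5 ≈ -244.20)
(140 + J)*√(-33 + 68) = (140 - 1221/5)*√(-33 + 68) = -521*√35/5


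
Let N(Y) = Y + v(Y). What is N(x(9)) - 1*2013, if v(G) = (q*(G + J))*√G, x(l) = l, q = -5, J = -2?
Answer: -2109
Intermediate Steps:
v(G) = √G*(10 - 5*G) (v(G) = (-5*(G - 2))*√G = (-5*(-2 + G))*√G = (10 - 5*G)*√G = √G*(10 - 5*G))
N(Y) = Y + 5*√Y*(2 - Y)
N(x(9)) - 1*2013 = (9 + 5*√9*(2 - 1*9)) - 1*2013 = (9 + 5*3*(2 - 9)) - 2013 = (9 + 5*3*(-7)) - 2013 = (9 - 105) - 2013 = -96 - 2013 = -2109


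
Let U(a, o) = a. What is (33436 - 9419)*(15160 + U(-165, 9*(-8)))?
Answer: 360134915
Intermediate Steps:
(33436 - 9419)*(15160 + U(-165, 9*(-8))) = (33436 - 9419)*(15160 - 165) = 24017*14995 = 360134915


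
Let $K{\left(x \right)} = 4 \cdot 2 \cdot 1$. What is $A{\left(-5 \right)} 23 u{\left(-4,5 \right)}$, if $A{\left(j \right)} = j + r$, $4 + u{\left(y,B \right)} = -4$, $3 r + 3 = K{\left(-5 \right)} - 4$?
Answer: $\frac{2576}{3} \approx 858.67$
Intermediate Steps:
$K{\left(x \right)} = 8$ ($K{\left(x \right)} = 8 \cdot 1 = 8$)
$r = \frac{1}{3}$ ($r = -1 + \frac{8 - 4}{3} = -1 + \frac{1}{3} \cdot 4 = -1 + \frac{4}{3} = \frac{1}{3} \approx 0.33333$)
$u{\left(y,B \right)} = -8$ ($u{\left(y,B \right)} = -4 - 4 = -8$)
$A{\left(j \right)} = \frac{1}{3} + j$ ($A{\left(j \right)} = j + \frac{1}{3} = \frac{1}{3} + j$)
$A{\left(-5 \right)} 23 u{\left(-4,5 \right)} = \left(\frac{1}{3} - 5\right) 23 \left(-8\right) = \left(- \frac{14}{3}\right) 23 \left(-8\right) = \left(- \frac{322}{3}\right) \left(-8\right) = \frac{2576}{3}$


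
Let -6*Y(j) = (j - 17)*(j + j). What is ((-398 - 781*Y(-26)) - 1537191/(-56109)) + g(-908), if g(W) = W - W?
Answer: 16309879883/56109 ≈ 2.9068e+5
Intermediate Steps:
Y(j) = -j*(-17 + j)/3 (Y(j) = -(j - 17)*(j + j)/6 = -(-17 + j)*2*j/6 = -j*(-17 + j)/3)
g(W) = 0
((-398 - 781*Y(-26)) - 1537191/(-56109)) + g(-908) = ((-398 - 781*(-26)*(17 - 1*(-26))/3) - 1537191/(-56109)) + 0 = ((-398 - 781*(-26)*(17 + 26)/3) - 1537191*(-1/56109)) + 0 = ((-398 - 781*(-26)*43/3) + 512397/18703) + 0 = ((-398 - 781*(-1118/3)) + 512397/18703) + 0 = ((-398 + 873158/3) + 512397/18703) + 0 = (871964/3 + 512397/18703) + 0 = 16309879883/56109 + 0 = 16309879883/56109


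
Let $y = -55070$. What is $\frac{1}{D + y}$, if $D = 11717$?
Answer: $- \frac{1}{43353} \approx -2.3066 \cdot 10^{-5}$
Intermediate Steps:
$\frac{1}{D + y} = \frac{1}{11717 - 55070} = \frac{1}{-43353} = - \frac{1}{43353}$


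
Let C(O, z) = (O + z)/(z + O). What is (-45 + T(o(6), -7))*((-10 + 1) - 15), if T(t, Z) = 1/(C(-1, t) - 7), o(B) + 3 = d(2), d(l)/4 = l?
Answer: 1084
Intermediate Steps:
d(l) = 4*l
o(B) = 5 (o(B) = -3 + 4*2 = -3 + 8 = 5)
C(O, z) = 1 (C(O, z) = (O + z)/(O + z) = 1)
T(t, Z) = -1/6 (T(t, Z) = 1/(1 - 7) = 1/(-6) = -1/6)
(-45 + T(o(6), -7))*((-10 + 1) - 15) = (-45 - 1/6)*((-10 + 1) - 15) = -271*(-9 - 15)/6 = -271/6*(-24) = 1084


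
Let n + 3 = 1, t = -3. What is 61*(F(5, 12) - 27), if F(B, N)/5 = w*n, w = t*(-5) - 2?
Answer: -9577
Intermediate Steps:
w = 13 (w = -3*(-5) - 2 = 15 - 2 = 13)
n = -2 (n = -3 + 1 = -2)
F(B, N) = -130 (F(B, N) = 5*(13*(-2)) = 5*(-26) = -130)
61*(F(5, 12) - 27) = 61*(-130 - 27) = 61*(-157) = -9577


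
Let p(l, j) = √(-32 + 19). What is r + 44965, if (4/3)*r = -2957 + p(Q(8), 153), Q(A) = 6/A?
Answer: 170989/4 + 3*I*√13/4 ≈ 42747.0 + 2.7042*I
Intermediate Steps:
p(l, j) = I*√13 (p(l, j) = √(-13) = I*√13)
r = -8871/4 + 3*I*√13/4 (r = 3*(-2957 + I*√13)/4 = -8871/4 + 3*I*√13/4 ≈ -2217.8 + 2.7042*I)
r + 44965 = (-8871/4 + 3*I*√13/4) + 44965 = 170989/4 + 3*I*√13/4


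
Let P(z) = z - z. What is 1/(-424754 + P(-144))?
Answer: -1/424754 ≈ -2.3543e-6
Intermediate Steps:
P(z) = 0
1/(-424754 + P(-144)) = 1/(-424754 + 0) = 1/(-424754) = -1/424754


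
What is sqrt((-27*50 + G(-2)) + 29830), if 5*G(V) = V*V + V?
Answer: sqrt(712010)/5 ≈ 168.76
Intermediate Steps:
G(V) = V/5 + V**2/5 (G(V) = (V*V + V)/5 = (V**2 + V)/5 = (V + V**2)/5 = V/5 + V**2/5)
sqrt((-27*50 + G(-2)) + 29830) = sqrt((-27*50 + (1/5)*(-2)*(1 - 2)) + 29830) = sqrt((-1350 + (1/5)*(-2)*(-1)) + 29830) = sqrt((-1350 + 2/5) + 29830) = sqrt(-6748/5 + 29830) = sqrt(142402/5) = sqrt(712010)/5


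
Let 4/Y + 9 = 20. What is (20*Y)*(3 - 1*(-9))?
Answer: 960/11 ≈ 87.273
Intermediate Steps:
Y = 4/11 (Y = 4/(-9 + 20) = 4/11 ≈ 0.36364)
(20*Y)*(3 - 1*(-9)) = (20*(4/11))*(3 - 1*(-9)) = 80*(3 + 9)/11 = (80/11)*12 = 960/11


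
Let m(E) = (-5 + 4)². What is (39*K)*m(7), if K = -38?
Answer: -1482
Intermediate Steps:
m(E) = 1 (m(E) = (-1)² = 1)
(39*K)*m(7) = (39*(-38))*1 = -1482*1 = -1482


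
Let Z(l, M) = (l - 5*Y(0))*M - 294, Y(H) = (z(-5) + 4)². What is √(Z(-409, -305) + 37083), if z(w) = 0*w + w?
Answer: √163059 ≈ 403.81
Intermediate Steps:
z(w) = w (z(w) = 0 + w = w)
Y(H) = 1 (Y(H) = (-5 + 4)² = (-1)² = 1)
Z(l, M) = -294 + M*(-5 + l) (Z(l, M) = (l - 5*1)*M - 294 = (l - 5)*M - 294 = (-5 + l)*M - 294 = M*(-5 + l) - 294 = -294 + M*(-5 + l))
√(Z(-409, -305) + 37083) = √((-294 - 5*(-305) - 305*(-409)) + 37083) = √((-294 + 1525 + 124745) + 37083) = √(125976 + 37083) = √163059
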